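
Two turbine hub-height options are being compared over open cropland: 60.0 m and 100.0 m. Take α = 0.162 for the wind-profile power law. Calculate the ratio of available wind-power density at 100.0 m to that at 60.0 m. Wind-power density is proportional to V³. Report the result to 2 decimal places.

Speed ratio: V_B/V_A = (z_B/z_A)^α = (100.0/60.0)^0.162 = (1.6667)^0.162 = 1.08627
Power-density ratio: P_B/P_A = (V_B/V_A)³ = (1.08627)³ = 1.28179

1.28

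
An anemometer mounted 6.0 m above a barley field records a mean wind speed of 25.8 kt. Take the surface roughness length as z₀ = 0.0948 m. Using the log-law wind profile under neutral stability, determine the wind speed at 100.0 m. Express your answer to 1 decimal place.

Log law: V(z) ∝ ln(z/z₀), so V₂/V₁ = ln(z₂/z₀) / ln(z₁/z₀).
ln(100.0/0.0948) = 6.9612, ln(6.0/0.0948) = 4.1477
V₂ = 25.8 × 6.9612/4.1477 = 25.8 × 1.6783 = 43.3001 kt

43.3 kt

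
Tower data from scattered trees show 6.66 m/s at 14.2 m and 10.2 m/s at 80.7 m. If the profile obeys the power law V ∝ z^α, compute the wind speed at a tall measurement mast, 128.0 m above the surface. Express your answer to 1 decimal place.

First find α: α = ln(V₂/V₁)/ln(z₂/z₁) = ln(10.2/6.66)/ln(80.7/14.2) = 0.42627/1.73750 = 0.2453
Extrapolate from 80.7 m to 128.0 m: V₃ = 10.2 × (128.0/80.7)^0.2453 = 10.2 × 1.1198 = 11.4222 m/s

11.4 m/s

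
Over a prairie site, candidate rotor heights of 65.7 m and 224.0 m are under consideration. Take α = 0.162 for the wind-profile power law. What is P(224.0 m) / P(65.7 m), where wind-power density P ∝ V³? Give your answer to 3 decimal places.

Speed ratio: V_B/V_A = (z_B/z_A)^α = (224.0/65.7)^0.162 = (3.4094)^0.162 = 1.21982
Power-density ratio: P_B/P_A = (V_B/V_A)³ = (1.21982)³ = 1.81503

1.815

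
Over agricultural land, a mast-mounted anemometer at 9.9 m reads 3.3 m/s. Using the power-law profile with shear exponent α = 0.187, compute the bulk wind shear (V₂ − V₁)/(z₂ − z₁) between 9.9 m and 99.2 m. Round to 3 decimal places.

Power law: V₂ = V₁ · (z₂/z₁)^α = 3.3 × (10.0202)^0.187 = 5.0778 m/s
ΔV/Δz = (5.0778 − 3.3)/(99.2 − 9.9) = 1.7778/89.3000 = 0.01991 m/s/m

0.020 m/s/m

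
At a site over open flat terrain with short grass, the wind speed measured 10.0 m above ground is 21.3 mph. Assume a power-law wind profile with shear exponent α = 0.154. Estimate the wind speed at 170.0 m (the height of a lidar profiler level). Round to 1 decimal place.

Power-law profile: V₂ = V₁ · (z₂/z₁)^α
V₂ = 21.3 × (170.0/10.0)^0.154 = 21.3 × (17.0000)^0.154
    = 21.3 × 1.5470 = 32.9510 mph

33.0 mph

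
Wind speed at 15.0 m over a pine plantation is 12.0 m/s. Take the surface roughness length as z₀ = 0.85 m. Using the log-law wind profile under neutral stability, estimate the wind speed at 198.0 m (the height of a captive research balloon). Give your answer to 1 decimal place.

22.8 m/s

Log law: V(z) ∝ ln(z/z₀), so V₂/V₁ = ln(z₂/z₀) / ln(z₁/z₀).
ln(198.0/0.85) = 5.4508, ln(15.0/0.85) = 2.8706
V₂ = 12.0 × 5.4508/2.8706 = 12.0 × 1.8989 = 22.7862 m/s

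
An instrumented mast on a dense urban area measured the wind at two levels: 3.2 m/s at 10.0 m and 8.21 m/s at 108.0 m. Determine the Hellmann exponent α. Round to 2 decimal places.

Power law: V₂/V₁ = (z₂/z₁)^α ⇒ α = ln(V₂/V₁) / ln(z₂/z₁)
α = ln(8.21/3.2) / ln(108.0/10.0) = ln(2.5656) / ln(10.8000)
  = 0.94220 / 2.37955 = 0.39596

α ≈ 0.40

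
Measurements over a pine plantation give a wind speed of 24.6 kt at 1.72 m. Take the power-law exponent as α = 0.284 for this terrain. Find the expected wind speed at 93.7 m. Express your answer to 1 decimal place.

Power-law profile: V₂ = V₁ · (z₂/z₁)^α
V₂ = 24.6 × (93.7/1.72)^0.284 = 24.6 × (54.4767)^0.284
    = 24.6 × 3.1123 = 76.5630 kt

76.6 kt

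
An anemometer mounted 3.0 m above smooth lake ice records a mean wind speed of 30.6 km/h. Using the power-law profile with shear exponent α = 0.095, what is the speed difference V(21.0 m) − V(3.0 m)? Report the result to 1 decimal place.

6.2 km/h

Power law: V₂ = V₁ · (z₂/z₁)^α = 30.6 × (7.0000)^0.095 = 36.8134 km/h
ΔV = 36.8134 − 30.6 = 6.2134 km/h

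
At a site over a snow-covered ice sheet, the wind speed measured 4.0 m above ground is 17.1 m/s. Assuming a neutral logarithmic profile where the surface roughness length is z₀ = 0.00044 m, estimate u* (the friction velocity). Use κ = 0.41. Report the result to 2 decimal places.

u* ≈ 0.77 m/s

Log law: V(z) = (u*/κ) · ln(z/z₀) ⇒ u* = κ · V / ln(z/z₀)
u* = 0.41 × 17.1 / ln(4.0/0.00044) = 0.41 × 17.1 / 9.1150
   = 7.0110 / 9.1150 = 0.7692 m/s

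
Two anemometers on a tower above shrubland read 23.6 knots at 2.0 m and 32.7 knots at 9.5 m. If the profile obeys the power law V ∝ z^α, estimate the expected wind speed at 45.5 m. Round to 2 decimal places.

45.39 knots

First find α: α = ln(V₂/V₁)/ln(z₂/z₁) = ln(32.7/23.6)/ln(9.5/2.0) = 0.32613/1.55814 = 0.2093
Extrapolate from 9.5 m to 45.5 m: V₃ = 32.7 × (45.5/9.5)^0.2093 = 32.7 × 1.3880 = 45.3875 knots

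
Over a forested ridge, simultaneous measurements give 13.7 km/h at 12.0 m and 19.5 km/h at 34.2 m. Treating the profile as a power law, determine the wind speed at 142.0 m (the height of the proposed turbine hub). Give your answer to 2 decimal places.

First find α: α = ln(V₂/V₁)/ln(z₂/z₁) = ln(19.5/13.7)/ln(34.2/12.0) = 0.35302/1.04732 = 0.3371
Extrapolate from 34.2 m to 142.0 m: V₃ = 19.5 × (142.0/34.2)^0.3371 = 19.5 × 1.6158 = 31.5088 km/h

31.51 km/h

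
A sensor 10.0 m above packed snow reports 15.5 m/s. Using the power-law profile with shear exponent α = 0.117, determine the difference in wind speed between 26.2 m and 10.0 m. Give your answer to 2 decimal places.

1.85 m/s

Power law: V₂ = V₁ · (z₂/z₁)^α = 15.5 × (2.6200)^0.117 = 17.3489 m/s
ΔV = 17.3489 − 15.5 = 1.8489 m/s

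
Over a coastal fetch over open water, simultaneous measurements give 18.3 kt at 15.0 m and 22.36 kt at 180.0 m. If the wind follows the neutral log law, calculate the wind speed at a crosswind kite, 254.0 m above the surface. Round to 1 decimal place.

Log law: V ∝ ln(z/z₀). From the pair, with r = V₁/V₂ = 0.81843,
ln z₀ = (ln z₁ − r·ln z₂)/(1 − r) = (2.7081 − 0.81843×5.1930)/0.18157 = -8.4924 → z₀ = 0.0002050 m
V₃ = V₁ · ln(z₃/z₀)/ln(z₁/z₀) = 18.3 × 14.0297/11.2004 = 22.9227 kt

22.9 kt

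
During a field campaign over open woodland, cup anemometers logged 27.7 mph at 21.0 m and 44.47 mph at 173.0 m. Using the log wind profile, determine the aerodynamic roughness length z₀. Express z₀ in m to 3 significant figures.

z₀ ≈ 0.645 m

Log law: V(z) ∝ ln(z/z₀). With r = V₁/V₂ = 27.7/44.47 = 0.62289,
r · ln(z₂/z₀) = ln(z₁/z₀) ⇒ ln z₀ = (ln z₁ − r·ln z₂)/(1 − r)
ln z₀ = (3.04452 − 0.62289×5.15329) / 0.37711 = -0.4387
z₀ = exp(-0.4387) = 0.6449 m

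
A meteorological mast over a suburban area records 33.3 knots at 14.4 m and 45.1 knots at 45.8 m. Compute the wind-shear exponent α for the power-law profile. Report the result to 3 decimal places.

Power law: V₂/V₁ = (z₂/z₁)^α ⇒ α = ln(V₂/V₁) / ln(z₂/z₁)
α = ln(45.1/33.3) / ln(45.8/14.4) = ln(1.3544) / ln(3.1806)
  = 0.30332 / 1.15706 = 0.26215

α ≈ 0.262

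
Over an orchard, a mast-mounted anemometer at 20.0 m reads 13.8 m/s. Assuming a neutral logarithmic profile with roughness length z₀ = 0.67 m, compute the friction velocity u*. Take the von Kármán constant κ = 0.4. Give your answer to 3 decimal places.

Log law: V(z) = (u*/κ) · ln(z/z₀) ⇒ u* = κ · V / ln(z/z₀)
u* = 0.4 × 13.8 / ln(20.0/0.67) = 0.4 × 13.8 / 3.3962
   = 5.5200 / 3.3962 = 1.6253 m/s

u* ≈ 1.625 m/s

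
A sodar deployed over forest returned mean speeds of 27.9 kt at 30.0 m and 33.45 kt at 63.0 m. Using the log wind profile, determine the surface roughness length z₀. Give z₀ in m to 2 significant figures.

z₀ ≈ 0.72 m

Log law: V(z) ∝ ln(z/z₀). With r = V₁/V₂ = 27.9/33.45 = 0.83408,
r · ln(z₂/z₀) = ln(z₁/z₀) ⇒ ln z₀ = (ln z₁ − r·ln z₂)/(1 − r)
ln z₀ = (3.40120 − 0.83408×4.14313) / 0.16592 = -0.3285
z₀ = exp(-0.3285) = 0.7200 m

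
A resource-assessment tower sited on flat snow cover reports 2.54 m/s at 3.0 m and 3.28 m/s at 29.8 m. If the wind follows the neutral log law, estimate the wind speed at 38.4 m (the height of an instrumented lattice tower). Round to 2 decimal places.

Log law: V ∝ ln(z/z₀). From the pair, with r = V₁/V₂ = 0.77439,
ln z₀ = (ln z₁ − r·ln z₂)/(1 − r) = (1.0986 − 0.77439×3.3945)/0.22561 = -6.7819 → z₀ = 0.001134 m
V₃ = V₁ · ln(z₃/z₀)/ln(z₁/z₀) = 2.54 × 10.4300/7.8805 = 3.3617 m/s

3.36 m/s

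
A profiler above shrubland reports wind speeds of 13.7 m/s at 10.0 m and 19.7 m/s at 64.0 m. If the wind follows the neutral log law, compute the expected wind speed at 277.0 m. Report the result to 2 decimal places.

Log law: V ∝ ln(z/z₀). From the pair, with r = V₁/V₂ = 0.69543,
ln z₀ = (ln z₁ − r·ln z₂)/(1 − r) = (2.3026 − 0.69543×4.1589)/0.30457 = -1.9360 → z₀ = 0.1443 m
V₃ = V₁ · ln(z₃/z₀)/ln(z₁/z₀) = 13.7 × 7.5600/4.2385 = 24.4357 m/s

24.44 m/s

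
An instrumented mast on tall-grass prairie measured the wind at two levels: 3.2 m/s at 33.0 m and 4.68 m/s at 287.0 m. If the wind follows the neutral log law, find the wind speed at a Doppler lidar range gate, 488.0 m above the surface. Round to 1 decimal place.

5.0 m/s

Log law: V ∝ ln(z/z₀). From the pair, with r = V₁/V₂ = 0.68376,
ln z₀ = (ln z₁ − r·ln z₂)/(1 − r) = (3.4965 − 0.68376×5.6595)/0.31624 = -1.1802 → z₀ = 0.3072 m
V₃ = V₁ · ln(z₃/z₀)/ln(z₁/z₀) = 3.2 × 7.3705/4.6767 = 5.0432 m/s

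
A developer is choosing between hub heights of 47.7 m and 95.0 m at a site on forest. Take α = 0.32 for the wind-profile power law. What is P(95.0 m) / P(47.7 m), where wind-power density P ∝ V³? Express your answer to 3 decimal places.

Speed ratio: V_B/V_A = (z_B/z_A)^α = (95.0/47.7)^0.32 = (1.9916)^0.32 = 1.24665
Power-density ratio: P_B/P_A = (V_B/V_A)³ = (1.24665)³ = 1.93748

1.937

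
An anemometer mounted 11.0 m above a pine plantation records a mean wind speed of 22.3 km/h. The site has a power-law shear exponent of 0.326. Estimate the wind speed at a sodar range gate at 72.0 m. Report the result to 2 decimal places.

41.14 km/h

Power-law profile: V₂ = V₁ · (z₂/z₁)^α
V₂ = 22.3 × (72.0/11.0)^0.326 = 22.3 × (6.5455)^0.326
    = 22.3 × 1.8450 = 41.1435 km/h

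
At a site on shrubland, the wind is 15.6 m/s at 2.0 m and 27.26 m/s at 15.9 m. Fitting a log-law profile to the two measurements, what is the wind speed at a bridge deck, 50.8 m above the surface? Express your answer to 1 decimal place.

33.8 m/s

Log law: V ∝ ln(z/z₀). From the pair, with r = V₁/V₂ = 0.57227,
ln z₀ = (ln z₁ − r·ln z₂)/(1 − r) = (0.6931 − 0.57227×2.7663)/0.42773 = -2.0806 → z₀ = 0.1249 m
V₃ = V₁ · ln(z₃/z₀)/ln(z₁/z₀) = 15.6 × 6.0085/2.7737 = 33.7930 m/s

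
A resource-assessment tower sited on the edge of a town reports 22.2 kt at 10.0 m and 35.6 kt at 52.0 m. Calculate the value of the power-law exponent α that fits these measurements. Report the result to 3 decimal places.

Power law: V₂/V₁ = (z₂/z₁)^α ⇒ α = ln(V₂/V₁) / ln(z₂/z₁)
α = ln(35.6/22.2) / ln(52.0/10.0) = ln(1.6036) / ln(5.2000)
  = 0.47225 / 1.64866 = 0.28645

α ≈ 0.286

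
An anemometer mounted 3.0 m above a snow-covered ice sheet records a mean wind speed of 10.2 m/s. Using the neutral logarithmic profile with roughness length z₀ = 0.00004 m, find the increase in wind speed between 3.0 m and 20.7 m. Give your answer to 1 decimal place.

Log law: V₂ = V₁ · ln(z₂/z₀)/ln(z₁/z₀) = 10.2 × 13.1568/11.2252 = 11.9551 m/s
ΔV = 11.9551 − 10.2 = 1.7551 m/s

1.8 m/s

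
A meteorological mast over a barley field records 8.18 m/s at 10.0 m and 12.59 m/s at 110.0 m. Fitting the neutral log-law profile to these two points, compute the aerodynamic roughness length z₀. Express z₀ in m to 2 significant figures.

z₀ ≈ 0.12 m

Log law: V(z) ∝ ln(z/z₀). With r = V₁/V₂ = 8.18/12.59 = 0.64972,
r · ln(z₂/z₀) = ln(z₁/z₀) ⇒ ln z₀ = (ln z₁ − r·ln z₂)/(1 − r)
ln z₀ = (2.30259 − 0.64972×4.70048) / 0.35028 = -2.1452
z₀ = exp(-2.1452) = 0.1170 m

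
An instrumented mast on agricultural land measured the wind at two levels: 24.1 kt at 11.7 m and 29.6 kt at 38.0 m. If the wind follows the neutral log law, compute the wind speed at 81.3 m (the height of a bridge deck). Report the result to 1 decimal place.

Log law: V ∝ ln(z/z₀). From the pair, with r = V₁/V₂ = 0.81419,
ln z₀ = (ln z₁ − r·ln z₂)/(1 − r) = (2.4596 − 0.81419×3.6376)/0.18581 = -2.7022 → z₀ = 0.06706 m
V₃ = V₁ · ln(z₃/z₀)/ln(z₁/z₀) = 24.1 × 7.1003/5.1618 = 33.1510 kt

33.2 kt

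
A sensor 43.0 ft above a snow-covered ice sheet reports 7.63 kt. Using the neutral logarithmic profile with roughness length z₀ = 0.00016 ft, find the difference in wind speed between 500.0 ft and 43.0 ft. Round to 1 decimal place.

1.5 kt

Log law: V₂ = V₁ · ln(z₂/z₀)/ln(z₁/z₀) = 7.63 × 14.9549/12.5015 = 9.1274 kt
ΔV = 9.1274 − 7.63 = 1.4974 kt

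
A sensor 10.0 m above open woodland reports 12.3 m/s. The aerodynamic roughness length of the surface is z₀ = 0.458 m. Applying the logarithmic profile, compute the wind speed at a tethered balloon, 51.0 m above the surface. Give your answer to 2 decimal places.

18.80 m/s

Log law: V(z) ∝ ln(z/z₀), so V₂/V₁ = ln(z₂/z₀) / ln(z₁/z₀).
ln(51.0/0.458) = 4.7127, ln(10.0/0.458) = 3.0835
V₂ = 12.3 × 4.7127/3.0835 = 12.3 × 1.5284 = 18.7991 m/s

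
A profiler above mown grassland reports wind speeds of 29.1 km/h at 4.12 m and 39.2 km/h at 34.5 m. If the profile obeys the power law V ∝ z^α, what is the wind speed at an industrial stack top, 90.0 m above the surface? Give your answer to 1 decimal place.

44.8 km/h

First find α: α = ln(V₂/V₁)/ln(z₂/z₁) = ln(39.2/29.1)/ln(34.5/4.12) = 0.29794/2.12511 = 0.1402
Extrapolate from 34.5 m to 90.0 m: V₃ = 39.2 × (90.0/34.5)^0.1402 = 39.2 × 1.1439 = 44.8403 km/h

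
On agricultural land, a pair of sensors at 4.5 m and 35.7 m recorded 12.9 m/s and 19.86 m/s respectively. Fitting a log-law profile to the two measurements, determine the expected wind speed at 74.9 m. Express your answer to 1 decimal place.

Log law: V ∝ ln(z/z₀). From the pair, with r = V₁/V₂ = 0.64955,
ln z₀ = (ln z₁ − r·ln z₂)/(1 − r) = (1.5041 − 0.64955×3.5752)/0.35045 = -2.3345 → z₀ = 0.09685 m
V₃ = V₁ · ln(z₃/z₀)/ln(z₁/z₀) = 12.9 × 6.6507/3.8386 = 22.3502 m/s

22.4 m/s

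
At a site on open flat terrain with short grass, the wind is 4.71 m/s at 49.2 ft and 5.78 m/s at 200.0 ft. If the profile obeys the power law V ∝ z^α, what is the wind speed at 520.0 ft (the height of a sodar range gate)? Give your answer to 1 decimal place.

6.6 m/s

First find α: α = ln(V₂/V₁)/ln(z₂/z₁) = ln(5.78/4.71)/ln(200.0/49.2) = 0.20472/1.40242 = 0.1460
Extrapolate from 200.0 ft to 520.0 ft: V₃ = 5.78 × (520.0/200.0)^0.1460 = 5.78 × 1.1497 = 6.6451 m/s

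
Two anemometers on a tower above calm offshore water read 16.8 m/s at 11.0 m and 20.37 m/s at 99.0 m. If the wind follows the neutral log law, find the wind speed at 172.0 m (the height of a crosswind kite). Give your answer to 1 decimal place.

21.3 m/s

Log law: V ∝ ln(z/z₀). From the pair, with r = V₁/V₂ = 0.82474,
ln z₀ = (ln z₁ − r·ln z₂)/(1 − r) = (2.3979 − 0.82474×4.5951)/0.17526 = -7.9420 → z₀ = 0.0003555 m
V₃ = V₁ · ln(z₃/z₀)/ln(z₁/z₀) = 16.8 × 13.0895/10.3399 = 21.2675 m/s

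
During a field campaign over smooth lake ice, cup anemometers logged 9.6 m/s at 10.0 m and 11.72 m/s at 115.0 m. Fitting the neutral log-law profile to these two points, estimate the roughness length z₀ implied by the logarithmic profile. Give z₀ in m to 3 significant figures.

Log law: V(z) ∝ ln(z/z₀). With r = V₁/V₂ = 9.6/11.72 = 0.81911,
r · ln(z₂/z₀) = ln(z₁/z₀) ⇒ ln z₀ = (ln z₁ − r·ln z₂)/(1 − r)
ln z₀ = (2.30259 − 0.81911×4.74493) / 0.18089 = -8.7571
z₀ = exp(-8.7571) = 0.0001573 m

z₀ ≈ 0.000157 m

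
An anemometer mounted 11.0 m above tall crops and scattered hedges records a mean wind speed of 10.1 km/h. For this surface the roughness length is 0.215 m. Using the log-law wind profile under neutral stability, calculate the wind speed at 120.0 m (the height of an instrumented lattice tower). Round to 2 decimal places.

16.23 km/h

Log law: V(z) ∝ ln(z/z₀), so V₂/V₁ = ln(z₂/z₀) / ln(z₁/z₀).
ln(120.0/0.215) = 6.3246, ln(11.0/0.215) = 3.9350
V₂ = 10.1 × 6.3246/3.9350 = 10.1 × 1.6073 = 16.2334 km/h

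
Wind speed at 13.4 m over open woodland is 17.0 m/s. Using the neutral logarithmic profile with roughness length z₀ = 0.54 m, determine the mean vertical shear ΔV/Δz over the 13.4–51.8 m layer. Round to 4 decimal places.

0.1864 m/s/m

Log law: V₂ = V₁ · ln(z₂/z₀)/ln(z₁/z₀) = 17.0 × 4.5636/3.2114 = 24.1576 m/s
ΔV/Δz = (24.1576 − 17.0)/(51.8 − 13.4) = 7.1576/38.4000 = 0.18640 m/s/m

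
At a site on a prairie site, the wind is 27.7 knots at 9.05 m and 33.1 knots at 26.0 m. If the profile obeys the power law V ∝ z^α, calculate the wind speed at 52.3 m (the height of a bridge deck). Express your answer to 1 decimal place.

First find α: α = ln(V₂/V₁)/ln(z₂/z₁) = ln(33.1/27.7)/ln(26.0/9.05) = 0.17810/1.05533 = 0.1688
Extrapolate from 26.0 m to 52.3 m: V₃ = 33.1 × (52.3/26.0)^0.1688 = 33.1 × 1.1252 = 37.2437 knots

37.2 knots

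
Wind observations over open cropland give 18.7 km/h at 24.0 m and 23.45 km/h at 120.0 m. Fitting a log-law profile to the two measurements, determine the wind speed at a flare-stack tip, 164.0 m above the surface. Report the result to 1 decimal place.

24.4 km/h

Log law: V ∝ ln(z/z₀). From the pair, with r = V₁/V₂ = 0.79744,
ln z₀ = (ln z₁ − r·ln z₂)/(1 − r) = (3.1781 − 0.79744×4.7875)/0.20256 = -3.1580 → z₀ = 0.04251 m
V₃ = V₁ · ln(z₃/z₀)/ln(z₁/z₀) = 18.7 × 8.2579/6.3361 = 24.3719 km/h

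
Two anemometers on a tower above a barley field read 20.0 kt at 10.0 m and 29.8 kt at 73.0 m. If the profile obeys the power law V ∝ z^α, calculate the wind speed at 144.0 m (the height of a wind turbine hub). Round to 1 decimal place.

34.2 kt

First find α: α = ln(V₂/V₁)/ln(z₂/z₁) = ln(29.8/20.0)/ln(73.0/10.0) = 0.39878/1.98787 = 0.2006
Extrapolate from 73.0 m to 144.0 m: V₃ = 29.8 × (144.0/73.0)^0.2006 = 29.8 × 1.1460 = 34.1509 kt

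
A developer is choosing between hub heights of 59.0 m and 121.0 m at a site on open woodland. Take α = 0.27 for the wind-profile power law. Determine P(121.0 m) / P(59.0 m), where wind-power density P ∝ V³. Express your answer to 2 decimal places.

1.79

Speed ratio: V_B/V_A = (z_B/z_A)^α = (121.0/59.0)^0.27 = (2.0508)^0.27 = 1.21401
Power-density ratio: P_B/P_A = (V_B/V_A)³ = (1.21401)³ = 1.78923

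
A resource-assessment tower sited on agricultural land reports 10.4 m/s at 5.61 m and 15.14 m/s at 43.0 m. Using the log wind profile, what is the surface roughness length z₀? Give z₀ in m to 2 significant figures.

Log law: V(z) ∝ ln(z/z₀). With r = V₁/V₂ = 10.4/15.14 = 0.68692,
r · ln(z₂/z₀) = ln(z₁/z₀) ⇒ ln z₀ = (ln z₁ − r·ln z₂)/(1 − r)
ln z₀ = (1.72455 − 0.68692×3.76120) / 0.31308 = -2.7440
z₀ = exp(-2.7440) = 0.06431 m

z₀ ≈ 0.064 m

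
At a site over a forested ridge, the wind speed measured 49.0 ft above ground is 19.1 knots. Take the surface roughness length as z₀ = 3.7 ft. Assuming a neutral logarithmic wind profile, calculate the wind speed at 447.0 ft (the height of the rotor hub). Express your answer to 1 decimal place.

Log law: V(z) ∝ ln(z/z₀), so V₂/V₁ = ln(z₂/z₀) / ln(z₁/z₀).
ln(447.0/3.7) = 4.7942, ln(49.0/3.7) = 2.5835
V₂ = 19.1 × 4.7942/2.5835 = 19.1 × 1.8557 = 35.4442 knots

35.4 knots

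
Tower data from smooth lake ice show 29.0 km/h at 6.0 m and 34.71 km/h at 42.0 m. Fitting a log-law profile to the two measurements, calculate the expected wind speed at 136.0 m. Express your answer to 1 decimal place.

38.2 km/h

Log law: V ∝ ln(z/z₀). From the pair, with r = V₁/V₂ = 0.83549,
ln z₀ = (ln z₁ − r·ln z₂)/(1 − r) = (1.7918 − 0.83549×3.7377)/0.16451 = -8.0911 → z₀ = 0.0003062 m
V₃ = V₁ · ln(z₃/z₀)/ln(z₁/z₀) = 29.0 × 13.0038/9.8829 = 38.1578 km/h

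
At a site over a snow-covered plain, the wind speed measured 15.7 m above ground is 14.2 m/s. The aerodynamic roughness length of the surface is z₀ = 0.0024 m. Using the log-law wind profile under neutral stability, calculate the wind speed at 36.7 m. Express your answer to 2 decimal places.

15.57 m/s

Log law: V(z) ∝ ln(z/z₀), so V₂/V₁ = ln(z₂/z₀) / ln(z₁/z₀).
ln(36.7/0.0024) = 9.6351, ln(15.7/0.0024) = 8.7859
V₂ = 14.2 × 9.6351/8.7859 = 14.2 × 1.0966 = 15.5724 m/s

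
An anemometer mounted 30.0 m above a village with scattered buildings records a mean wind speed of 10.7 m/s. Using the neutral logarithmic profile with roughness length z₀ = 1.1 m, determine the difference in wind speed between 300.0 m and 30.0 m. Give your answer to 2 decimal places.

Log law: V₂ = V₁ · ln(z₂/z₀)/ln(z₁/z₀) = 10.7 × 5.6085/3.3059 = 18.1527 m/s
ΔV = 18.1527 − 10.7 = 7.4527 m/s

7.45 m/s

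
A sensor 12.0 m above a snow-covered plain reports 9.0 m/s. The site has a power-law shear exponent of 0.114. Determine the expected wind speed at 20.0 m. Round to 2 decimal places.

9.54 m/s

Power-law profile: V₂ = V₁ · (z₂/z₁)^α
V₂ = 9.0 × (20.0/12.0)^0.114 = 9.0 × (1.6667)^0.114
    = 9.0 × 1.0600 = 9.5397 m/s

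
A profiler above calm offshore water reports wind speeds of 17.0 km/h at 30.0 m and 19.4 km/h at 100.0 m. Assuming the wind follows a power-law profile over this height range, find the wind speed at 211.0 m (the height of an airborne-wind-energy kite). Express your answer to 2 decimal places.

First find α: α = ln(V₂/V₁)/ln(z₂/z₁) = ln(19.4/17.0)/ln(100.0/30.0) = 0.13206/1.20397 = 0.1097
Extrapolate from 100.0 m to 211.0 m: V₃ = 19.4 × (211.0/100.0)^0.1097 = 19.4 × 1.0853 = 21.0558 km/h

21.06 km/h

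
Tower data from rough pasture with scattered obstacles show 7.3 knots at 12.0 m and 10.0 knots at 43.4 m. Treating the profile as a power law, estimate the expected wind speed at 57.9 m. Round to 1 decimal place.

First find α: α = ln(V₂/V₁)/ln(z₂/z₁) = ln(10.0/7.3)/ln(43.4/12.0) = 0.31471/1.28555 = 0.2448
Extrapolate from 43.4 m to 57.9 m: V₃ = 10.0 × (57.9/43.4)^0.2448 = 10.0 × 1.0731 = 10.7312 knots

10.7 knots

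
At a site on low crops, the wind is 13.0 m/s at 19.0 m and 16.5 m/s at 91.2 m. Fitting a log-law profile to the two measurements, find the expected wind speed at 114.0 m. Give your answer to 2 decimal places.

Log law: V ∝ ln(z/z₀). From the pair, with r = V₁/V₂ = 0.78788,
ln z₀ = (ln z₁ − r·ln z₂)/(1 − r) = (2.9444 − 0.78788×4.5131)/0.21212 = -2.8818 → z₀ = 0.05603 m
V₃ = V₁ · ln(z₃/z₀)/ln(z₁/z₀) = 13.0 × 7.6180/5.8263 = 16.9979 m/s

17.00 m/s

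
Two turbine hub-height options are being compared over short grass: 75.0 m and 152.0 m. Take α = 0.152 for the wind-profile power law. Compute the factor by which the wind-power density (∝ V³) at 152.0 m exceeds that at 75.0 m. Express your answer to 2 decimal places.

Speed ratio: V_B/V_A = (z_B/z_A)^α = (152.0/75.0)^0.152 = (2.0267)^0.152 = 1.11335
Power-density ratio: P_B/P_A = (V_B/V_A)³ = (1.11335)³ = 1.38004

1.38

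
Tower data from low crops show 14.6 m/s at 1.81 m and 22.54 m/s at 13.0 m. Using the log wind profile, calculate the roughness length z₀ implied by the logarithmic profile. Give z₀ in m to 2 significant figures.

z₀ ≈ 0.048 m

Log law: V(z) ∝ ln(z/z₀). With r = V₁/V₂ = 14.6/22.54 = 0.64774,
r · ln(z₂/z₀) = ln(z₁/z₀) ⇒ ln z₀ = (ln z₁ − r·ln z₂)/(1 − r)
ln z₀ = (0.59333 − 0.64774×2.56495) / 0.35226 = -3.0321
z₀ = exp(-3.0321) = 0.04822 m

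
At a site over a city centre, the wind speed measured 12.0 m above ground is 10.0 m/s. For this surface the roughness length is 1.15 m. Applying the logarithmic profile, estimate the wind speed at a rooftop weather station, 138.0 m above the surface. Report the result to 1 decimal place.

20.4 m/s

Log law: V(z) ∝ ln(z/z₀), so V₂/V₁ = ln(z₂/z₀) / ln(z₁/z₀).
ln(138.0/1.15) = 4.7875, ln(12.0/1.15) = 2.3451
V₂ = 10.0 × 4.7875/2.3451 = 10.0 × 2.0414 = 20.4145 m/s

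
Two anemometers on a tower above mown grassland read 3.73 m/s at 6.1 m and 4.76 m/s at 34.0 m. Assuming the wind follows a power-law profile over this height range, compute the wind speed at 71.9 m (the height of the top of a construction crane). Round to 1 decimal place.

First find α: α = ln(V₂/V₁)/ln(z₂/z₁) = ln(4.76/3.73)/ln(34.0/6.1) = 0.24384/1.71807 = 0.1419
Extrapolate from 34.0 m to 71.9 m: V₃ = 4.76 × (71.9/34.0)^0.1419 = 4.76 × 1.1121 = 5.2938 m/s

5.3 m/s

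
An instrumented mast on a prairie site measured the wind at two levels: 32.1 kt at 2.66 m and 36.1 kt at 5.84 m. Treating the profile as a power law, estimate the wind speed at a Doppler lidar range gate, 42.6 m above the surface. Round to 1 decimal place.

48.6 kt

First find α: α = ln(V₂/V₁)/ln(z₂/z₁) = ln(36.1/32.1)/ln(5.84/2.66) = 0.11744/0.78640 = 0.1493
Extrapolate from 5.84 m to 42.6 m: V₃ = 36.1 × (42.6/5.84)^0.1493 = 36.1 × 1.3455 = 48.5715 kt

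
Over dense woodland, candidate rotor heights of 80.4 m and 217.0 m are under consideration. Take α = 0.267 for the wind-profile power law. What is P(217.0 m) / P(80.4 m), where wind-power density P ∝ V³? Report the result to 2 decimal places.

2.22

Speed ratio: V_B/V_A = (z_B/z_A)^α = (217.0/80.4)^0.267 = (2.6990)^0.267 = 1.30356
Power-density ratio: P_B/P_A = (V_B/V_A)³ = (1.30356)³ = 2.21510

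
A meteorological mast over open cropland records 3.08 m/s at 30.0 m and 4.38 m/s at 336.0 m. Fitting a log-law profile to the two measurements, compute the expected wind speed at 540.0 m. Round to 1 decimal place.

Log law: V ∝ ln(z/z₀). From the pair, with r = V₁/V₂ = 0.70320,
ln z₀ = (ln z₁ − r·ln z₂)/(1 − r) = (3.4012 − 0.70320×5.8171)/0.29680 = -2.3227 → z₀ = 0.09801 m
V₃ = V₁ · ln(z₃/z₀)/ln(z₁/z₀) = 3.08 × 8.6142/5.7239 = 4.6353 m/s

4.6 m/s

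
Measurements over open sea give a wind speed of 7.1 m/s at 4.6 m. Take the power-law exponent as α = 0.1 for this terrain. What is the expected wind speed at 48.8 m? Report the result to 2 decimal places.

8.99 m/s

Power-law profile: V₂ = V₁ · (z₂/z₁)^α
V₂ = 7.1 × (48.8/4.6)^0.1 = 7.1 × (10.6087)^0.1
    = 7.1 × 1.2664 = 8.9913 m/s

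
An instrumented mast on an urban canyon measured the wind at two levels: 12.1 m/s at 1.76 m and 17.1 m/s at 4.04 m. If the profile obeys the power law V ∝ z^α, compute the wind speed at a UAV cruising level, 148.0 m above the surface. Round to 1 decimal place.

76.6 m/s

First find α: α = ln(V₂/V₁)/ln(z₂/z₁) = ln(17.1/12.1)/ln(4.04/1.76) = 0.34587/0.83093 = 0.4162
Extrapolate from 4.04 m to 148.0 m: V₃ = 17.1 × (148.0/4.04)^0.4162 = 17.1 × 4.4767 = 76.5522 m/s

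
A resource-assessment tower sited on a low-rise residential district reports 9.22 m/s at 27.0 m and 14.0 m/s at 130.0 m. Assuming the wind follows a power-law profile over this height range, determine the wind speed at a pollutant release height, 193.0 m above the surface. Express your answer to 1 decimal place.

15.6 m/s

First find α: α = ln(V₂/V₁)/ln(z₂/z₁) = ln(14.0/9.22)/ln(130.0/27.0) = 0.41768/1.57170 = 0.2658
Extrapolate from 130.0 m to 193.0 m: V₃ = 14.0 × (193.0/130.0)^0.2658 = 14.0 × 1.1107 = 15.5502 m/s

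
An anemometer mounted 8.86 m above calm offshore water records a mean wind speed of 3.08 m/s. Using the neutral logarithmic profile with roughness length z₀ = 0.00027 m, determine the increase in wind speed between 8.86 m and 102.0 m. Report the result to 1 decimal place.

Log law: V₂ = V₁ · ln(z₂/z₀)/ln(z₁/z₀) = 3.08 × 12.8421/10.3986 = 3.8037 m/s
ΔV = 3.8037 − 3.08 = 0.7237 m/s

0.7 m/s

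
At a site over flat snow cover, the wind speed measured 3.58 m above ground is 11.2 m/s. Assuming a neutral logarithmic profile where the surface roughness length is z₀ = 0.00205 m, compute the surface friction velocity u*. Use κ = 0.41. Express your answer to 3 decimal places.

Log law: V(z) = (u*/κ) · ln(z/z₀) ⇒ u* = κ · V / ln(z/z₀)
u* = 0.41 × 11.2 / ln(3.58/0.00205) = 0.41 × 11.2 / 7.4653
   = 4.5920 / 7.4653 = 0.6151 m/s

u* ≈ 0.615 m/s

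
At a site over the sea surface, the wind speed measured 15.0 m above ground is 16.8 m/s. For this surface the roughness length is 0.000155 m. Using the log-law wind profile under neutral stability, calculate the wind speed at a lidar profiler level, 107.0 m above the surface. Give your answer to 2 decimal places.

Log law: V(z) ∝ ln(z/z₀), so V₂/V₁ = ln(z₂/z₀) / ln(z₁/z₀).
ln(107.0/0.000155) = 13.4449, ln(15.0/0.000155) = 11.4801
V₂ = 16.8 × 13.4449/11.4801 = 16.8 × 1.1711 = 19.6753 m/s

19.68 m/s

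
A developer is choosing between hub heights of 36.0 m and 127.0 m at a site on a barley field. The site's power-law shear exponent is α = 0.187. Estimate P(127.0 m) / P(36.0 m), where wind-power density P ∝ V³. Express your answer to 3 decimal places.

2.028

Speed ratio: V_B/V_A = (z_B/z_A)^α = (127.0/36.0)^0.187 = (3.5278)^0.187 = 1.26585
Power-density ratio: P_B/P_A = (V_B/V_A)³ = (1.26585)³ = 2.02837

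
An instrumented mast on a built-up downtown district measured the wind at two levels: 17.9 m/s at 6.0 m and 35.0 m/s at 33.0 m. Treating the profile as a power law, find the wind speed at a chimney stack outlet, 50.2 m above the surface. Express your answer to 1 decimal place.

41.3 m/s

First find α: α = ln(V₂/V₁)/ln(z₂/z₁) = ln(35.0/17.9)/ln(33.0/6.0) = 0.67055/1.70475 = 0.3933
Extrapolate from 33.0 m to 50.2 m: V₃ = 35.0 × (50.2/33.0)^0.3933 = 35.0 × 1.1794 = 41.2792 m/s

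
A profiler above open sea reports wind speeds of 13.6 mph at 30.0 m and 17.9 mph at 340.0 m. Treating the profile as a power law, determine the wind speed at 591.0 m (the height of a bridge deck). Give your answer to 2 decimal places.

First find α: α = ln(V₂/V₁)/ln(z₂/z₁) = ln(17.9/13.6)/ln(340.0/30.0) = 0.27473/2.42775 = 0.1132
Extrapolate from 340.0 m to 591.0 m: V₃ = 17.9 × (591.0/340.0)^0.1132 = 17.9 × 1.0646 = 19.0557 mph

19.06 mph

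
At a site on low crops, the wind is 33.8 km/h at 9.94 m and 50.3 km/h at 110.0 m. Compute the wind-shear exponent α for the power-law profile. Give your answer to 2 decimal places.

α ≈ 0.17

Power law: V₂/V₁ = (z₂/z₁)^α ⇒ α = ln(V₂/V₁) / ln(z₂/z₁)
α = ln(50.3/33.8) / ln(110.0/9.94) = ln(1.4882) / ln(11.0664)
  = 0.39754 / 2.40391 = 0.16537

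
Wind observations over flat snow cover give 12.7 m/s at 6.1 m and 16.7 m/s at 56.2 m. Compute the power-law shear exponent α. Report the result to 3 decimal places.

Power law: V₂/V₁ = (z₂/z₁)^α ⇒ α = ln(V₂/V₁) / ln(z₂/z₁)
α = ln(16.7/12.7) / ln(56.2/6.1) = ln(1.3150) / ln(9.2131)
  = 0.27381 / 2.22063 = 0.12330

α ≈ 0.123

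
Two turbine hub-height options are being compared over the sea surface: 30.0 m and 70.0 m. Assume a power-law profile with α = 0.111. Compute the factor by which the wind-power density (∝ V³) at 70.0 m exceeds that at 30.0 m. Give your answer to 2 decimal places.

1.33

Speed ratio: V_B/V_A = (z_B/z_A)^α = (70.0/30.0)^0.111 = (2.3333)^0.111 = 1.09861
Power-density ratio: P_B/P_A = (V_B/V_A)³ = (1.09861)³ = 1.32598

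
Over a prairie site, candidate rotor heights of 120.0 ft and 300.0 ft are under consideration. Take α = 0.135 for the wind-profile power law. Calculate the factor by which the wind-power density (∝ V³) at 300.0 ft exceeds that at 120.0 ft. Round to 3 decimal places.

1.449

Speed ratio: V_B/V_A = (z_B/z_A)^α = (300.0/120.0)^0.135 = (2.5000)^0.135 = 1.13168
Power-density ratio: P_B/P_A = (V_B/V_A)³ = (1.13168)³ = 1.44932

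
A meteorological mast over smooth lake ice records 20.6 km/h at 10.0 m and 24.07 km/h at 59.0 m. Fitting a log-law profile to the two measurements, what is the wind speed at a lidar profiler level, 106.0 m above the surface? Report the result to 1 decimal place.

Log law: V ∝ ln(z/z₀). From the pair, with r = V₁/V₂ = 0.85584,
ln z₀ = (ln z₁ − r·ln z₂)/(1 − r) = (2.3026 − 0.85584×4.0775)/0.14416 = -8.2346 → z₀ = 0.0002653 m
V₃ = V₁ · ln(z₃/z₀)/ln(z₁/z₀) = 20.6 × 12.8980/10.5372 = 25.2154 km/h

25.2 km/h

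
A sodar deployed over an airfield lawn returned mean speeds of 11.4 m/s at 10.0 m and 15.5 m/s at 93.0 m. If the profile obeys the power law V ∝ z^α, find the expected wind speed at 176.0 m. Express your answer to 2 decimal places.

16.92 m/s

First find α: α = ln(V₂/V₁)/ln(z₂/z₁) = ln(15.5/11.4)/ln(93.0/10.0) = 0.30723/2.23001 = 0.1378
Extrapolate from 93.0 m to 176.0 m: V₃ = 15.5 × (176.0/93.0)^0.1378 = 15.5 × 1.0919 = 16.9238 m/s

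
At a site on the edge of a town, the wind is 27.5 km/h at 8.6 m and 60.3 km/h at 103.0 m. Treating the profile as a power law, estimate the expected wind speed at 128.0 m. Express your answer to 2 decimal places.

First find α: α = ln(V₂/V₁)/ln(z₂/z₁) = ln(60.3/27.5)/ln(103.0/8.6) = 0.78515/2.48297 = 0.3162
Extrapolate from 103.0 m to 128.0 m: V₃ = 60.3 × (128.0/103.0)^0.3162 = 60.3 × 1.0711 = 64.5891 km/h

64.59 km/h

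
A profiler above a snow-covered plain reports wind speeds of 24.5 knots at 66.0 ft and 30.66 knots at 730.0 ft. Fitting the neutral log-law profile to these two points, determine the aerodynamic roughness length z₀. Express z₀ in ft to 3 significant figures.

z₀ ≈ 0.00466 ft

Log law: V(z) ∝ ln(z/z₀). With r = V₁/V₂ = 24.5/30.66 = 0.79909,
r · ln(z₂/z₀) = ln(z₁/z₀) ⇒ ln z₀ = (ln z₁ − r·ln z₂)/(1 − r)
ln z₀ = (4.18965 − 0.79909×6.59304) / 0.20091 = -5.3693
z₀ = exp(-5.3693) = 0.004657 ft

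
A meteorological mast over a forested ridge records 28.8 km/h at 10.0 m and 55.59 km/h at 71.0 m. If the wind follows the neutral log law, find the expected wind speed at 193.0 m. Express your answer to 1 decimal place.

69.3 km/h

Log law: V ∝ ln(z/z₀). From the pair, with r = V₁/V₂ = 0.51808,
ln z₀ = (ln z₁ − r·ln z₂)/(1 − r) = (2.3026 − 0.51808×4.2627)/0.48192 = 0.1954 → z₀ = 1.216 m
V₃ = V₁ · ln(z₃/z₀)/ln(z₁/z₀) = 28.8 × 5.0673/2.1072 = 69.2578 km/h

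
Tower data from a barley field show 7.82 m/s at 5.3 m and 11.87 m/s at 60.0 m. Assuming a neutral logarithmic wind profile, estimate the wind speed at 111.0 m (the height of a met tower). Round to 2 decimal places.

Log law: V ∝ ln(z/z₀). From the pair, with r = V₁/V₂ = 0.65880,
ln z₀ = (ln z₁ − r·ln z₂)/(1 − r) = (1.6677 − 0.65880×4.0943)/0.34120 = -3.0178 → z₀ = 0.04891 m
V₃ = V₁ · ln(z₃/z₀)/ln(z₁/z₀) = 7.82 × 7.7273/4.6855 = 12.8967 m/s

12.90 m/s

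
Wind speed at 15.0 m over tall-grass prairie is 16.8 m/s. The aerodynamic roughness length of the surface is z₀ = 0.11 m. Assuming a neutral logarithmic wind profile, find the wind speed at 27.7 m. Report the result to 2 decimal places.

Log law: V(z) ∝ ln(z/z₀), so V₂/V₁ = ln(z₂/z₀) / ln(z₁/z₀).
ln(27.7/0.11) = 5.5287, ln(15.0/0.11) = 4.9153
V₂ = 16.8 × 5.5287/4.9153 = 16.8 × 1.1248 = 18.8965 m/s

18.90 m/s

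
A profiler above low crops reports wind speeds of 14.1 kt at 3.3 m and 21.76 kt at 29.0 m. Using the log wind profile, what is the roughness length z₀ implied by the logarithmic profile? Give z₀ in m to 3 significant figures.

z₀ ≈ 0.0604 m

Log law: V(z) ∝ ln(z/z₀). With r = V₁/V₂ = 14.1/21.76 = 0.64798,
r · ln(z₂/z₀) = ln(z₁/z₀) ⇒ ln z₀ = (ln z₁ − r·ln z₂)/(1 − r)
ln z₀ = (1.19392 − 0.64798×3.36730) / 0.35202 = -2.8067
z₀ = exp(-2.8067) = 0.06041 m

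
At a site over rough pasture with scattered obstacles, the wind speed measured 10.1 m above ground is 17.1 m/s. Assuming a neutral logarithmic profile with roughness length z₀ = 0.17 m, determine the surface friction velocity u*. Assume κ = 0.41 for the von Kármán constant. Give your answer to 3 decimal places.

u* ≈ 1.716 m/s

Log law: V(z) = (u*/κ) · ln(z/z₀) ⇒ u* = κ · V / ln(z/z₀)
u* = 0.41 × 17.1 / ln(10.1/0.17) = 0.41 × 17.1 / 4.0845
   = 7.0110 / 4.0845 = 1.7165 m/s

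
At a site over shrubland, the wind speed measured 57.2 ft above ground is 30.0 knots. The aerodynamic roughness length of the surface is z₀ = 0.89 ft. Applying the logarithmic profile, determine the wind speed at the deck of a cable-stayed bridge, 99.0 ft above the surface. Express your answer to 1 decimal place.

Log law: V(z) ∝ ln(z/z₀), so V₂/V₁ = ln(z₂/z₀) / ln(z₁/z₀).
ln(99.0/0.89) = 4.7117, ln(57.2/0.89) = 4.1631
V₂ = 30.0 × 4.7117/4.1631 = 30.0 × 1.1318 = 33.9531 knots

34.0 knots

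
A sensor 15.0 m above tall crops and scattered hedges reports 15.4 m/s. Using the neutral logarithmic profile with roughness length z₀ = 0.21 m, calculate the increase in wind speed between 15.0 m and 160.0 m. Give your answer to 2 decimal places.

8.54 m/s

Log law: V₂ = V₁ · ln(z₂/z₀)/ln(z₁/z₀) = 15.4 × 6.6358/4.2687 = 23.9398 m/s
ΔV = 23.9398 − 15.4 = 8.5398 m/s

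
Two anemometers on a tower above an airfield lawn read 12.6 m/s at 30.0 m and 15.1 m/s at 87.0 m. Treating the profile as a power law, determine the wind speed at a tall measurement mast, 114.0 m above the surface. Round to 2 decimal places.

First find α: α = ln(V₂/V₁)/ln(z₂/z₁) = ln(15.1/12.6)/ln(87.0/30.0) = 0.18100/1.06471 = 0.1700
Extrapolate from 87.0 m to 114.0 m: V₃ = 15.1 × (114.0/87.0)^0.1700 = 15.1 × 1.0470 = 15.8100 m/s

15.81 m/s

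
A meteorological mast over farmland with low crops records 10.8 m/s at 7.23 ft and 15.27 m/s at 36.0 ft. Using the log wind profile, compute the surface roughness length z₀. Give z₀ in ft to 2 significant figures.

z₀ ≈ 0.15 ft

Log law: V(z) ∝ ln(z/z₀). With r = V₁/V₂ = 10.8/15.27 = 0.70727,
r · ln(z₂/z₀) = ln(z₁/z₀) ⇒ ln z₀ = (ln z₁ − r·ln z₂)/(1 − r)
ln z₀ = (1.97824 − 0.70727×3.58352) / 0.29273 = -1.9003
z₀ = exp(-1.9003) = 0.1495 ft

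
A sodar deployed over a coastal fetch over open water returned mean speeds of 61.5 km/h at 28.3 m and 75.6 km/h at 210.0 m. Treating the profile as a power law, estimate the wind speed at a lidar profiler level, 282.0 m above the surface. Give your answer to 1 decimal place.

77.9 km/h

First find α: α = ln(V₂/V₁)/ln(z₂/z₁) = ln(75.6/61.5)/ln(210.0/28.3) = 0.20642/2.00425 = 0.1030
Extrapolate from 210.0 m to 282.0 m: V₃ = 75.6 × (282.0/210.0)^0.1030 = 75.6 × 1.0308 = 77.9305 km/h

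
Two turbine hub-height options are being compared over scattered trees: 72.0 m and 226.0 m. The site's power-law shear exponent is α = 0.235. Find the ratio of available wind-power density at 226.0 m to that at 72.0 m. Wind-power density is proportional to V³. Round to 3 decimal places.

2.240

Speed ratio: V_B/V_A = (z_B/z_A)^α = (226.0/72.0)^0.235 = (3.1389)^0.235 = 1.30841
Power-density ratio: P_B/P_A = (V_B/V_A)³ = (1.30841)³ = 2.23989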